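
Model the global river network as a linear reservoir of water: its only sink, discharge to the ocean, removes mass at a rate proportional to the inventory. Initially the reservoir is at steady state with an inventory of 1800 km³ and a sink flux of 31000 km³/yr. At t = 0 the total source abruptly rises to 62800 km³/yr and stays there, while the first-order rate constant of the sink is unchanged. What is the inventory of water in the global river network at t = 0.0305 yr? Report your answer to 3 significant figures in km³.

Residence time τ = M₀/F₀ = 0.05806 yr. The eventual steady state is M_∞ = M₀·(F₁/F₀) = 1800 × 62800/31000 = 3646.5 km³.
The anomaly ΔM(t) = M(t) − M_∞ decays as ΔM₀·e^(−t/τ) with ΔM₀ = 1800 − 3646.5 = −1846 km³.
At t = 0.0305 yr, e^(−t/τ) = e^(−0.5253) = 0.5914, so ΔM = −1092 km³ and M = 3646.5 − 1092 = 2554.5 km³.

2550 km³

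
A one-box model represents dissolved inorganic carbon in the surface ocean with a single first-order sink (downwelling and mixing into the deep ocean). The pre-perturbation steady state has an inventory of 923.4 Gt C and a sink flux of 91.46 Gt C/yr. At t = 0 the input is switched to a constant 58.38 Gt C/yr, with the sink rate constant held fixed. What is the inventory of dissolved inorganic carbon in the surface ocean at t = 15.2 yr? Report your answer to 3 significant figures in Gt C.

664 Gt C

Residence time τ = M₀/F₀ = 10.10 yr. The eventual steady state is M_∞ = M₀·(F₁/F₀) = 923.4 × 58.38/91.46 = 589.42 Gt C.
The anomaly ΔM(t) = M(t) − M_∞ decays as ΔM₀·e^(−t/τ) with ΔM₀ = 923.4 − 589.42 = 334.0 Gt C.
At t = 15.2 yr, e^(−t/τ) = e^(−1.506) = 0.2219, so ΔM = 74.11 Gt C and M = 589.42 + 74.11 = 663.53 Gt C.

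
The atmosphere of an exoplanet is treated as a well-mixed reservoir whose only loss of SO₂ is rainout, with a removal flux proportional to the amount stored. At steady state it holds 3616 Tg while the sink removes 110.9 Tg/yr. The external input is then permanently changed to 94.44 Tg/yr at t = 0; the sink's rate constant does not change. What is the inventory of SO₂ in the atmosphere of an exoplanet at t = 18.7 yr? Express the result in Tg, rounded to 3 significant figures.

Residence time τ = M₀/F₀ = 32.61 yr. The eventual steady state is M_∞ = M₀·(F₁/F₀) = 3616 × 94.44/110.9 = 3079.3 Tg.
The anomaly ΔM(t) = M(t) − M_∞ decays as ΔM₀·e^(−t/τ) with ΔM₀ = 3616 − 3079.3 = 536.7 Tg.
At t = 18.7 yr, e^(−t/τ) = e^(−0.5735) = 0.5635, so ΔM = 302.4 Tg and M = 3079.3 + 302.4 = 3381.8 Tg.

3380 Tg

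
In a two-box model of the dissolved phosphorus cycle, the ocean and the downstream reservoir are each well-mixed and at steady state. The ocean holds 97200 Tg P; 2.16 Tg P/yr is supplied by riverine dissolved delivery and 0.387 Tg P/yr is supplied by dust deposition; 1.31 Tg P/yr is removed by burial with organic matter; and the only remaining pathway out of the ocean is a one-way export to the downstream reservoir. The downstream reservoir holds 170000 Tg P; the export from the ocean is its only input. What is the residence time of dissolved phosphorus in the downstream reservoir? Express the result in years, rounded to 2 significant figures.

140000 yr

Balance the ocean: ΣF_in = 2.16 + 0.387 = 2.5470 Tg P/yr.
Export to the downstream reservoir = ΣF_in − (1.31) = 1.2370 Tg P/yr.
At steady state the output of the downstream reservoir equals its input, 1.2370 Tg P/yr.
τ = M / F = 170000 / 1.2370 = 137400 yr.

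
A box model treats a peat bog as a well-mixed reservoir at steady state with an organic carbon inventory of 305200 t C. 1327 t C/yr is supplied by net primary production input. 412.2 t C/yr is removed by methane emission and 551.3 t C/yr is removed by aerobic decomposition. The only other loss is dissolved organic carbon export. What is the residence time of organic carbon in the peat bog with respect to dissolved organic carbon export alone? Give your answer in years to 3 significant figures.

840 yr

At steady state ΣF_in = ΣF_out.
ΣF_in = 1327.0 t C/yr.
Dissolved organic carbon export flux = ΣF_in − (412.2 + 551.3) = 1327.0 − 963.5 = 363.5 t C/yr.
τ = M / F = 305200 / 363.5 = 839.6 yr.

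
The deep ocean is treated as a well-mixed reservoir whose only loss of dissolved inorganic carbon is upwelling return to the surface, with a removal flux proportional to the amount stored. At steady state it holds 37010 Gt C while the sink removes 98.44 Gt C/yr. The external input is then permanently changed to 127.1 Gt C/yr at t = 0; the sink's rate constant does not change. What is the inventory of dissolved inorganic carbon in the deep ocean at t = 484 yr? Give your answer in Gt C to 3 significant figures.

The sink rate constant is k = F₀/M₀ = 98.44/37010 = 0.002660 yr⁻¹.
Solving dM/dt = F₁ − kM with M(0) = M₀ gives M(t) = F₁/k + (M₀ − F₁/k)·e^(−kt).
F₁/k = 127.1/0.002660 = 47785 Gt C; kt = 0.002660 × 484 = 1.287, e^(−kt) = 0.2760.
M(484) = 47785 + (37010 − 47785) × 0.2760 = 47785 − 2974 = 44811 Gt C.

44800 Gt C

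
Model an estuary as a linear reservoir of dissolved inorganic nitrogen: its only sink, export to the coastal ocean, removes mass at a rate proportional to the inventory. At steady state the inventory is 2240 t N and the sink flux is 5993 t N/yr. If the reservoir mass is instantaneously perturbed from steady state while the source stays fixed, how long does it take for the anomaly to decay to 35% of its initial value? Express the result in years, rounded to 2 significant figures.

For a linear reservoir the anomaly decays as exp(−t/τ) with τ = M/F = 2240/5993 = 0.3738 yr.
exp(−t/τ) = 0.35 ⇒ t = −τ ln(0.35) = 0.3738 × 1.050 = 0.3924 yr.

0.39 yr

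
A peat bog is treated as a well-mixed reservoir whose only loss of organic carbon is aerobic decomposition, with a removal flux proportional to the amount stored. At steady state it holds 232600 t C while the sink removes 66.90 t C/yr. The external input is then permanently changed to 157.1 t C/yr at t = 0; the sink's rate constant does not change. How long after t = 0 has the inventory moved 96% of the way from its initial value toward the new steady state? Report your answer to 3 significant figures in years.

τ = M₀/F₀ = 232600/66.90 = 3477 yr.
The remaining gap fraction is e^(−t/τ); 96% covered ⇒ e^(−t/τ) = 0.0400.
t = −τ ln(0.0400) = 3477 × 3.219 = 11190 yr.

11200 yr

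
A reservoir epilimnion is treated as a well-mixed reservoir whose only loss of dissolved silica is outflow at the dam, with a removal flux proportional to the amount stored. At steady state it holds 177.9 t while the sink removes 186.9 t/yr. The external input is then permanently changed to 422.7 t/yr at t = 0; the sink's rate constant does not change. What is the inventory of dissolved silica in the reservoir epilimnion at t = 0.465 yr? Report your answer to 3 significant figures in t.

265 t

The sink rate constant is k = F₀/M₀ = 186.9/177.9 = 1.051 yr⁻¹.
Solving dM/dt = F₁ − kM with M(0) = M₀ gives M(t) = F₁/k + (M₀ − F₁/k)·e^(−kt).
F₁/k = 422.7/1.051 = 402.35 t; kt = 1.051 × 0.465 = 0.4885, e^(−kt) = 0.6135.
M(0.465) = 402.35 + (177.9 − 402.35) × 0.6135 = 402.35 − 137.7 = 264.64 t.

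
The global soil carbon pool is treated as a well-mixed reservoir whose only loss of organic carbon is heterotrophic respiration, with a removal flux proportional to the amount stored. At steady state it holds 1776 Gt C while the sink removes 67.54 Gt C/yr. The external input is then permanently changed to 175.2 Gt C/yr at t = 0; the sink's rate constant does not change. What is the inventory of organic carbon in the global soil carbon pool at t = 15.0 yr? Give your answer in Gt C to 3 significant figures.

3010 Gt C

Residence time τ = M₀/F₀ = 26.30 yr. The eventual steady state is M_∞ = M₀·(F₁/F₀) = 1776 × 175.2/67.54 = 4607.0 Gt C.
The anomaly ΔM(t) = M(t) − M_∞ decays as ΔM₀·e^(−t/τ) with ΔM₀ = 1776 − 4607.0 = −2831 Gt C.
At t = 15.0 yr, e^(−t/τ) = e^(−0.5704) = 0.5653, so ΔM = −1600 Gt C and M = 4607.0 − 1600 = 3006.7 Gt C.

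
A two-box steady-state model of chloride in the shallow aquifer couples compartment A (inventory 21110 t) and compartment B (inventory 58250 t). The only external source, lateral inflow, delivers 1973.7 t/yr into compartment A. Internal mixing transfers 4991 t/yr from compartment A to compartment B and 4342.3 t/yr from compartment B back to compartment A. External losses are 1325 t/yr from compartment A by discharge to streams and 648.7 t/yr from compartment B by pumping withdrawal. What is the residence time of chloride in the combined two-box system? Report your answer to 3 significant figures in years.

Residence time in the combined system uses the total inventory and the total *external* removal — internal exchanges between the two boxes cancel.
M_total = 21110 + 58250 = 79360 t.
ΣF_external_out = 1325 + 648.7 = 1973.7 t/yr.
τ = M_total / ΣF_ext = 79360 / 1973.7 = 40.21 yr.

40.2 yr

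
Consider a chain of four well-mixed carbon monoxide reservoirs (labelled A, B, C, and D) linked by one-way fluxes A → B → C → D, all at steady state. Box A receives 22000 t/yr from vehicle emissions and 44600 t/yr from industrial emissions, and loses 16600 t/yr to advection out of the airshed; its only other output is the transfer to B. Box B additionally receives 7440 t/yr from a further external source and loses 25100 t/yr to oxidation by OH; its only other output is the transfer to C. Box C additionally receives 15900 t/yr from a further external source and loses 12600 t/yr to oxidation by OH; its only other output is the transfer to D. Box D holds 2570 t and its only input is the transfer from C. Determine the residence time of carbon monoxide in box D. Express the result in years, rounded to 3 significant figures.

0.0721 yr

Box A: F(A→B) = (22000 + 44600) − 16600 = 50000 t/yr.
Box B: F(B→C) = (50000 + 7440) − 25100 = 32340 t/yr.
Box C: F(C→D) = (32340 + 15900) − 12600 = 35640 t/yr.
Box D throughput = its input = 35640 t/yr; τ = 2570 / 35640 = 0.07211 yr.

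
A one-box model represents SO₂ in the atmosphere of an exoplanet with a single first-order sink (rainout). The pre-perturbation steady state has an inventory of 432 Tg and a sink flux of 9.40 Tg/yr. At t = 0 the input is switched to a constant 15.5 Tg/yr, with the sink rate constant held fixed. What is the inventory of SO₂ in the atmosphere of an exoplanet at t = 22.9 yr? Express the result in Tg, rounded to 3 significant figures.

542 Tg

Residence time τ = M₀/F₀ = 45.96 yr. The eventual steady state is M_∞ = M₀·(F₁/F₀) = 432 × 15.5/9.40 = 712.34 Tg.
The anomaly ΔM(t) = M(t) − M_∞ decays as ΔM₀·e^(−t/τ) with ΔM₀ = 432 − 712.34 = −280.3 Tg.
At t = 22.9 yr, e^(−t/τ) = e^(−0.4983) = 0.6076, so ΔM = −170.3 Tg and M = 712.34 − 170.3 = 542.01 Tg.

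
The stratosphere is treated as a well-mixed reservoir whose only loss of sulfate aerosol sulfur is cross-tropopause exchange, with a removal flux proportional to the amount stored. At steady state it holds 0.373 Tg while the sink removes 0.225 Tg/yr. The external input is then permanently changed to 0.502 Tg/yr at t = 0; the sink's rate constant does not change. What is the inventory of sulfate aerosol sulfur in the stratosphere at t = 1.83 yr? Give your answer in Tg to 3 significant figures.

The sink rate constant is k = F₀/M₀ = 0.225/0.373 = 0.6032 yr⁻¹.
Solving dM/dt = F₁ − kM with M(0) = M₀ gives M(t) = F₁/k + (M₀ − F₁/k)·e^(−kt).
F₁/k = 0.502/0.6032 = 0.83220 Tg; kt = 0.6032 × 1.83 = 1.104, e^(−kt) = 0.3316.
M(1.83) = 0.83220 + (0.373 − 0.83220) × 0.3316 = 0.83220 − 0.1523 = 0.67994 Tg.

0.680 Tg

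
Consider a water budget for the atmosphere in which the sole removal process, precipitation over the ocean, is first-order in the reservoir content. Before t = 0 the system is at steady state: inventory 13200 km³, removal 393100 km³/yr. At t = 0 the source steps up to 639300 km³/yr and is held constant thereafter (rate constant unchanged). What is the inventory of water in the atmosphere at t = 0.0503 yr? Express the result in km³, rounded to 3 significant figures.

The sink rate constant is k = F₀/M₀ = 393100/13200 = 29.78 yr⁻¹.
Solving dM/dt = F₁ − kM with M(0) = M₀ gives M(t) = F₁/k + (M₀ − F₁/k)·e^(−kt).
F₁/k = 639300/29.78 = 21467 km³; kt = 29.78 × 0.0503 = 1.498, e^(−kt) = 0.2236.
M(0.0503) = 21467 + (13200 − 21467) × 0.2236 = 21467 − 1848 = 19619 km³.

19600 km³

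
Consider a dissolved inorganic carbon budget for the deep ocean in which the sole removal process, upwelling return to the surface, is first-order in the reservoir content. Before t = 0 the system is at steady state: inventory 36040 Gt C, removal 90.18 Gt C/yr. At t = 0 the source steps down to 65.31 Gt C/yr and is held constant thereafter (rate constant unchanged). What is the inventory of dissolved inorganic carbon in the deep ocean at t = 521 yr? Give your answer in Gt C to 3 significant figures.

28800 Gt C

τ = M₀/F₀ = 36040/90.18 = 399.6 yr; rate constant k = 1/τ.
New steady state M_∞ = F₁/k = F₁·τ = 65.31 × 399.6 = 26101 Gt C.
M(t) = M_∞ + (M₀ − M_∞)·e^(−t/τ); t/τ = 521/399.6 = 1.304, so e^(−t/τ) = 0.2715.
M(t) = 26101 + 9939 × 0.2715 = 28800 Gt C.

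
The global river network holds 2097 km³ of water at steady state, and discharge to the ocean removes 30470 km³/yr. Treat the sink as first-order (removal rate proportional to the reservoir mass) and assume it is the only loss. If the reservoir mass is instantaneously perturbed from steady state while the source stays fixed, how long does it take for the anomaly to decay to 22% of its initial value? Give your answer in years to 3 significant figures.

For a linear reservoir the anomaly decays as exp(−t/τ) with τ = M/F = 2097/30470 = 0.06882 yr.
exp(−t/τ) = 0.22 ⇒ t = −τ ln(0.22) = 0.06882 × 1.514 = 0.1042 yr.

0.104 yr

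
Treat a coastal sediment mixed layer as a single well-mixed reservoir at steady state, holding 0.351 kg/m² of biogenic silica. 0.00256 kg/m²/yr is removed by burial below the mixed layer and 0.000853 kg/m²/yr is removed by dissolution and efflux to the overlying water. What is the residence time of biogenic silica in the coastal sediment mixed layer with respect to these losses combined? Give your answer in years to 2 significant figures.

Total removal = 0.002560 + 0.0008530 = 0.0034130 kg/m²/yr.
τ = M / ΣF_out = 0.351 / 0.0034130 = 102.8 yr.

100 yr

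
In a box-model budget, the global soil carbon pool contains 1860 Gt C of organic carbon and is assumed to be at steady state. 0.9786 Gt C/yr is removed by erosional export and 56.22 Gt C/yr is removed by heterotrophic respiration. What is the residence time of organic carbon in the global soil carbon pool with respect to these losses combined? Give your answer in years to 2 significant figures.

Total removal = 0.9786 + 56.22 = 57.199 Gt C/yr.
τ = M / ΣF_out = 1860 / 57.199 = 32.52 yr.

33 yr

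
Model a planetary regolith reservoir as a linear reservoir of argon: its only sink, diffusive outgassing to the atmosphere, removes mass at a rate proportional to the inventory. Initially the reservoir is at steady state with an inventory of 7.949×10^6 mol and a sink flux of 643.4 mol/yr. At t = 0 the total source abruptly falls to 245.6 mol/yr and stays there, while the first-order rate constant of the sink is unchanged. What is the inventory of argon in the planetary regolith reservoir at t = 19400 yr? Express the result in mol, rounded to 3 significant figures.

4.06×10^6 mol

The sink rate constant is k = F₀/M₀ = 643.4/7.949×10^6 = 8.094×10^-5 yr⁻¹.
Solving dM/dt = F₁ − kM with M(0) = M₀ gives M(t) = F₁/k + (M₀ − F₁/k)·e^(−kt).
F₁/k = 245.6/8.094×10^-5 = 3.0343×10^6 mol; kt = 8.094×10^-5 × 19400 = 1.570, e^(−kt) = 0.2080.
M(19400) = 3.0343×10^6 + (7.949×10^6 − 3.0343×10^6) × 0.2080 = 3.0343×10^6 + 1.022×10^6 = 4.0565×10^6 mol.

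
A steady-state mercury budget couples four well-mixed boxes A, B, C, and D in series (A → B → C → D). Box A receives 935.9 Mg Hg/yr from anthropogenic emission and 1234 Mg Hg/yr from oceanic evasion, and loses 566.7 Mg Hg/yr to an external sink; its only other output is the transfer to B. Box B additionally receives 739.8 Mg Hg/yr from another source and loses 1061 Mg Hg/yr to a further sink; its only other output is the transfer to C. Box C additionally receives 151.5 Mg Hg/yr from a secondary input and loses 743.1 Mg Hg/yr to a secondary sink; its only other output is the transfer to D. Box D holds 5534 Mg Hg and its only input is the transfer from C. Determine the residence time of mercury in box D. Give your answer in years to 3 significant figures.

Box A: F(A→B) = (935.9 + 1234) − 566.7 = 1603.2 Mg Hg/yr.
Box B: F(B→C) = (1603.2 + 739.8) − 1061 = 1282.0 Mg Hg/yr.
Box C: F(C→D) = (1282.0 + 151.5) − 743.1 = 690.40 Mg Hg/yr.
Box D throughput = its input = 690.40 Mg Hg/yr; τ = 5534 / 690.40 = 8.016 yr.

8.02 yr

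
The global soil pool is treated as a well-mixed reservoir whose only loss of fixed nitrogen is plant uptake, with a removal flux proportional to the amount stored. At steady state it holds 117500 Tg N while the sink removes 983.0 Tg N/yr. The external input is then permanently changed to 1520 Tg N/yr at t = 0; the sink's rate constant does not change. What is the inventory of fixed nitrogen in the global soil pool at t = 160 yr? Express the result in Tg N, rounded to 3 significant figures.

165000 Tg N

The sink rate constant is k = F₀/M₀ = 983.0/117500 = 0.008366 yr⁻¹.
Solving dM/dt = F₁ − kM with M(0) = M₀ gives M(t) = F₁/k + (M₀ − F₁/k)·e^(−kt).
F₁/k = 1520/0.008366 = 181690 Tg N; kt = 0.008366 × 160 = 1.339, e^(−kt) = 0.2622.
M(160) = 181690 + (117500 − 181690) × 0.2622 = 181690 − 16830 = 164860 Tg N.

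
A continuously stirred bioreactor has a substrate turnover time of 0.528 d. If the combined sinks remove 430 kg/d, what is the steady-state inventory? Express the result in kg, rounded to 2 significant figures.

τ = M/F ⇒ M = τ × F = 0.528 × 430 = 227.0 kg.

230 kg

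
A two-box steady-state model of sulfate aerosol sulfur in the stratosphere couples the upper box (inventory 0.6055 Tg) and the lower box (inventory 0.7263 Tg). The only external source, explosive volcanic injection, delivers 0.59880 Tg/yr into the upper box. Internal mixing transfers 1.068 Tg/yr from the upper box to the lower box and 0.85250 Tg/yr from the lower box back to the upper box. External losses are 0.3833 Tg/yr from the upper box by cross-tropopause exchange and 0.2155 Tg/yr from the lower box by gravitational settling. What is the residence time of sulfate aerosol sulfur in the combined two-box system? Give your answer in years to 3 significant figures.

2.22 yr

Treat the two boxes together as one reservoir: the mixing fluxes between them are internal recycling, so τ = ΣM / Σ(external losses).
M_total = 0.6055 + 0.7263 = 1.3318 Tg.
ΣF_external_out = 0.3833 + 0.2155 = 0.59880 Tg/yr.
τ = M_total / ΣF_ext = 1.3318 / 0.59880 = 2.224 yr.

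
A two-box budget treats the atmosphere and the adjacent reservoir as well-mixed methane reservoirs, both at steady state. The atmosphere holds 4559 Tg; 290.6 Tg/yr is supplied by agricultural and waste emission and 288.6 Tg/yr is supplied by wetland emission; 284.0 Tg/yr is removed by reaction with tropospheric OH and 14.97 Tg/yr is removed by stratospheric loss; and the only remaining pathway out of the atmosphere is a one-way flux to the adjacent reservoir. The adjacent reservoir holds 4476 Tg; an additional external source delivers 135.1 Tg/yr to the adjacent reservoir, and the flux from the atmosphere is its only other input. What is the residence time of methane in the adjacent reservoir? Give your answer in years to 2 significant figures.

Balance the atmosphere: ΣF_in = 290.6 + 288.6 = 579.20 Tg/yr.
Flux to the adjacent reservoir = ΣF_in − (284.0 + 14.97) = 280.23 Tg/yr.
Total input to the adjacent reservoir = 280.23 + 135.1 = 415.33 Tg/yr; at steady state this equals its total output.
τ = M / F = 4476 / 415.33 = 10.78 yr.

11 yr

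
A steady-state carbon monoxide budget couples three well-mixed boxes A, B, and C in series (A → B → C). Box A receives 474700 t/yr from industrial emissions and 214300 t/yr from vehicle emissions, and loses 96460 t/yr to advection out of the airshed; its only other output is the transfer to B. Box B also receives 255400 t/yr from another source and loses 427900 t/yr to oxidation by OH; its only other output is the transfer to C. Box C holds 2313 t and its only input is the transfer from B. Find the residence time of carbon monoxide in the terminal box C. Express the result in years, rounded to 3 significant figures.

Box A: F(A→B) = (474700 + 214300) − 96460 = 592540 t/yr.
Box B: F(B→C) = (592540 + 255400) − 427900 = 420040 t/yr.
Box C throughput = its input = 420040 t/yr; τ = 2313 / 420040 = 0.005507 yr.

0.00551 yr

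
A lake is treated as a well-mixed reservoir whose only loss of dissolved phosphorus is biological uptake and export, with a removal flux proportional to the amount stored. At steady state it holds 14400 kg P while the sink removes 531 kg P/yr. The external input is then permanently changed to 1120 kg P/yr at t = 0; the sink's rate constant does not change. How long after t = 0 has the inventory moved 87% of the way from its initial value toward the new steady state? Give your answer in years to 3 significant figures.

τ = M₀/F₀ = 14400/531 = 27.12 yr.
The remaining gap fraction is e^(−t/τ); 87% covered ⇒ e^(−t/τ) = 0.130.
t = −τ ln(0.130) = 27.12 × 2.040 = 55.33 yr.

55.3 yr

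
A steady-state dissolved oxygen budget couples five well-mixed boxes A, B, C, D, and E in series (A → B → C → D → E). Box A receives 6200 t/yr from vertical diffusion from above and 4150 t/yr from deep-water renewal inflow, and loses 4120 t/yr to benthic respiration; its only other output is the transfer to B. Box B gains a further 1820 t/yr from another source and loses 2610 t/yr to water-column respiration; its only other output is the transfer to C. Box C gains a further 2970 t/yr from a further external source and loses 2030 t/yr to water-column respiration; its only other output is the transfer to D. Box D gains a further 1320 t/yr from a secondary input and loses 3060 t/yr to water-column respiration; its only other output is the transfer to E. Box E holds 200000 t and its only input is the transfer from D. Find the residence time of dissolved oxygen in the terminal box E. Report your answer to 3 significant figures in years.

43.1 yr

Box A: F(A→B) = (6200 + 4150) − 4120 = 6230.0 t/yr.
Box B: F(B→C) = (6230.0 + 1820) − 2610 = 5440.0 t/yr.
Box C: F(C→D) = (5440.0 + 2970) − 2030 = 6380.0 t/yr.
Box D: F(D→E) = (6380.0 + 1320) − 3060 = 4640.0 t/yr.
Box E throughput = its input = 4640.0 t/yr; τ = 200000 / 4640.0 = 43.10 yr.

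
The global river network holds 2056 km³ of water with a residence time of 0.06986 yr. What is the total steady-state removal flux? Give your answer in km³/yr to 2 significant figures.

29000 km³/yr

F = M / τ = 2056 / 0.06986 = 29430 km³/yr.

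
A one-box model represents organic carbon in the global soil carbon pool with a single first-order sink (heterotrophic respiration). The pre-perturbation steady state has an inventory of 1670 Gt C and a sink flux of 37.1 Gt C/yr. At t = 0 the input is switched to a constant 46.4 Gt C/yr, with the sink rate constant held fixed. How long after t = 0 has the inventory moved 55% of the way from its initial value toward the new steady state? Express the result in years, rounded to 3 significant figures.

τ = M₀/F₀ = 1670/37.1 = 45.01 yr.
The remaining gap fraction is e^(−t/τ); 55% covered ⇒ e^(−t/τ) = 0.450.
t = −τ ln(0.450) = 45.01 × 0.7985 = 35.94 yr.

35.9 yr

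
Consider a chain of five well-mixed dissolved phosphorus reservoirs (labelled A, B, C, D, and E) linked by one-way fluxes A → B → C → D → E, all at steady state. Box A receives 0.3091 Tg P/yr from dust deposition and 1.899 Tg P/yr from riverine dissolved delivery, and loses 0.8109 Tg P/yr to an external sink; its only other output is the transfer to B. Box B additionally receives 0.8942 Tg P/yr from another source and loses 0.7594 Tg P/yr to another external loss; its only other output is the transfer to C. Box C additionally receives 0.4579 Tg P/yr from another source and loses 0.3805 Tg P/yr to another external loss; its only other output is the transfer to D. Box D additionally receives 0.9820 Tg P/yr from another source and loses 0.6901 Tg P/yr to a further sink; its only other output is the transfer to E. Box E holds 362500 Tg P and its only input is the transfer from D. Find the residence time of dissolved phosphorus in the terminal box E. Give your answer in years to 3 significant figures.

191000 yr

Box A: F(A→B) = (0.3091 + 1.899) − 0.8109 = 1.3972 Tg P/yr.
Box B: F(B→C) = (1.3972 + 0.8942) − 0.7594 = 1.5320 Tg P/yr.
Box C: F(C→D) = (1.5320 + 0.4579) − 0.3805 = 1.6094 Tg P/yr.
Box D: F(D→E) = (1.6094 + 0.9820) − 0.6901 = 1.9013 Tg P/yr.
Box E throughput = its input = 1.9013 Tg P/yr; τ = 362500 / 1.9013 = 190700 yr.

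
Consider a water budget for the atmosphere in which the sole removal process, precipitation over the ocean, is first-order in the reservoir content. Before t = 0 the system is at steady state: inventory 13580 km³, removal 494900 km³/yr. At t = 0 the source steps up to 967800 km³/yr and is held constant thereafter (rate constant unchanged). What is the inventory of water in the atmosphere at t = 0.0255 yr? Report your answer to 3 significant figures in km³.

Residence time τ = M₀/F₀ = 0.02744 yr. The eventual steady state is M_∞ = M₀·(F₁/F₀) = 13580 × 967800/494900 = 26556 km³.
The anomaly ΔM(t) = M(t) − M_∞ decays as ΔM₀·e^(−t/τ) with ΔM₀ = 13580 − 26556 = −12980 km³.
At t = 0.0255 yr, e^(−t/τ) = e^(−0.9293) = 0.3948, so ΔM = −5123 km³ and M = 26556 − 5123 = 21433 km³.

21400 km³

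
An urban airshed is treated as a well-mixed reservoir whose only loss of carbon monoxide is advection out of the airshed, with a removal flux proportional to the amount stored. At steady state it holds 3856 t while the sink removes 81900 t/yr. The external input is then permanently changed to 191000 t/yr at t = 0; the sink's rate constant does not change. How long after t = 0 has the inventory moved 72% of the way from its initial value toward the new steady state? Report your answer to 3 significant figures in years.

τ = M₀/F₀ = 3856/81900 = 0.04708 yr.
The remaining gap fraction is e^(−t/τ); 72% covered ⇒ e^(−t/τ) = 0.280.
t = −τ ln(0.280) = 0.04708 × 1.273 = 0.05993 yr.

0.0599 yr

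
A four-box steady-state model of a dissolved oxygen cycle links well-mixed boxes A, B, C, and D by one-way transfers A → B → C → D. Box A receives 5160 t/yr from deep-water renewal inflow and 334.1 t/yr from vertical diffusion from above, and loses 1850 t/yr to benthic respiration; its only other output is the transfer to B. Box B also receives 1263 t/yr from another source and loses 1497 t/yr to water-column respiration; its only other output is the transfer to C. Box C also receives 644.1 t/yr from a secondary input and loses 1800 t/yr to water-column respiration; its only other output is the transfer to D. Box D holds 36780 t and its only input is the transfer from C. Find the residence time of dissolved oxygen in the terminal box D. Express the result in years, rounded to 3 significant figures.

Box A: F(A→B) = (5160 + 334.1) − 1850 = 3644.1 t/yr.
Box B: F(B→C) = (3644.1 + 1263) − 1497 = 3410.1 t/yr.
Box C: F(C→D) = (3410.1 + 644.1) − 1800 = 2254.2 t/yr.
Box D throughput = its input = 2254.2 t/yr; τ = 36780 / 2254.2 = 16.32 yr.

16.3 yr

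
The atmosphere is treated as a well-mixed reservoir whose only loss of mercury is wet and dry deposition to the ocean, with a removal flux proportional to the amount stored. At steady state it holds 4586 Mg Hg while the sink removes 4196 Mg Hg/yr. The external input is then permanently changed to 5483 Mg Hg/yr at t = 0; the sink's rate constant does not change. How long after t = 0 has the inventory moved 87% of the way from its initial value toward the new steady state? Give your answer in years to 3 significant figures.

2.23 yr

τ = M₀/F₀ = 4586/4196 = 1.093 yr.
The remaining gap fraction is e^(−t/τ); 87% covered ⇒ e^(−t/τ) = 0.130.
t = −τ ln(0.130) = 1.093 × 2.040 = 2.230 yr.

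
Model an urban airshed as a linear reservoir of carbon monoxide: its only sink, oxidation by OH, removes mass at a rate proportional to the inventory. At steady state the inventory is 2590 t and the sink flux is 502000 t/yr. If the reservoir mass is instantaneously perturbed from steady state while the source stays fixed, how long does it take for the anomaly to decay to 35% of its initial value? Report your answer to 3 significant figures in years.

0.00542 yr

For a linear reservoir the anomaly decays as exp(−t/τ) with τ = M/F = 2590/502000 = 0.005159 yr.
exp(−t/τ) = 0.35 ⇒ t = −τ ln(0.35) = 0.005159 × 1.050 = 0.005416 yr.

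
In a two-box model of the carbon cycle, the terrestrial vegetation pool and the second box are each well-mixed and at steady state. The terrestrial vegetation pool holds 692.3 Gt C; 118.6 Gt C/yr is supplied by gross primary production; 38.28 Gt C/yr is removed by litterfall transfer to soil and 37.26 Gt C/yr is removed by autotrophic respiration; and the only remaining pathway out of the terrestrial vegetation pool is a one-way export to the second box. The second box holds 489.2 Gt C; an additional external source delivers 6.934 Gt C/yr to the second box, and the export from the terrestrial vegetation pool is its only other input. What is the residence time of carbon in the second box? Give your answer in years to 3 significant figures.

9.79 yr

Balance the terrestrial vegetation pool: ΣF_in = 118.60 Gt C/yr.
Export to the second box = ΣF_in − (38.28 + 37.26) = 43.060 Gt C/yr.
Total input to the second box = 43.060 + 6.934 = 49.994 Gt C/yr; at steady state this equals its total output.
τ = M / F = 489.2 / 49.994 = 9.785 yr.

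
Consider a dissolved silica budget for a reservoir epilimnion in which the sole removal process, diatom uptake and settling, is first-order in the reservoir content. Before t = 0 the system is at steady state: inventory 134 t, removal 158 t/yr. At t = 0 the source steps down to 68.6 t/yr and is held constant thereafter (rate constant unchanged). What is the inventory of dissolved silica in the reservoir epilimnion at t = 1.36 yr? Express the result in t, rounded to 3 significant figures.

τ = M₀/F₀ = 134/158 = 0.8481 yr; rate constant k = 1/τ.
New steady state M_∞ = F₁/k = F₁·τ = 68.6 × 0.8481 = 58.180 t.
M(t) = M_∞ + (M₀ − M_∞)·e^(−t/τ); t/τ = 1.36/0.8481 = 1.604, so e^(−t/τ) = 0.2012.
M(t) = 58.180 + 75.82 × 0.2012 = 73.433 t.

73.4 t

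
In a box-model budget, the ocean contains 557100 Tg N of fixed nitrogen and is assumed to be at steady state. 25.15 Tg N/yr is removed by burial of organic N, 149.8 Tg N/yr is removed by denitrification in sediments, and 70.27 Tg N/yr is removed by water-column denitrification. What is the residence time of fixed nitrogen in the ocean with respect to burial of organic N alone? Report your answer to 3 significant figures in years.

22200 yr

Residence time with respect to a single sink: τ = M / F_sink.
τ = 557100 / 25.15 = 22150 yr.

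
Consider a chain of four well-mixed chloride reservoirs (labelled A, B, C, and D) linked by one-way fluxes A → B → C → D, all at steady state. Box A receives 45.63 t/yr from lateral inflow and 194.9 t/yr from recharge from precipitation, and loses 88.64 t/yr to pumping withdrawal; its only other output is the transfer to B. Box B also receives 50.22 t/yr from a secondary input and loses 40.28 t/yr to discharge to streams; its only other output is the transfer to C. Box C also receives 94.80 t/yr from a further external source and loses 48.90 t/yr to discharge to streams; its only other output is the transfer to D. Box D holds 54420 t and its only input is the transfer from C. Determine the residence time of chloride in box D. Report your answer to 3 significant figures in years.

Box A: F(A→B) = (45.63 + 194.9) − 88.64 = 151.89 t/yr.
Box B: F(B→C) = (151.89 + 50.22) − 40.28 = 161.83 t/yr.
Box C: F(C→D) = (161.83 + 94.80) − 48.90 = 207.73 t/yr.
Box D throughput = its input = 207.73 t/yr; τ = 54420 / 207.73 = 262.0 yr.

262 yr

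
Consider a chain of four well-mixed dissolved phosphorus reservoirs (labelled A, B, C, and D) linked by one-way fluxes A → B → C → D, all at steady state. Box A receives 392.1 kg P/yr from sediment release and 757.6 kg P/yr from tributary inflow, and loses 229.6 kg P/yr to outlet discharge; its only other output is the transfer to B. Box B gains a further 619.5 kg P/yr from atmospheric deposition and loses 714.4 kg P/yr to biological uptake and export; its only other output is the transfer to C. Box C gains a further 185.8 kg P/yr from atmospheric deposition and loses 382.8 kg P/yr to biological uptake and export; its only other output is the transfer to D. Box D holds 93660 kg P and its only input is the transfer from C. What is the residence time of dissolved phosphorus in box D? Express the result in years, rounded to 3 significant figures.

149 yr

Box A: F(A→B) = (392.1 + 757.6) − 229.6 = 920.10 kg P/yr.
Box B: F(B→C) = (920.10 + 619.5) − 714.4 = 825.20 kg P/yr.
Box C: F(C→D) = (825.20 + 185.8) − 382.8 = 628.20 kg P/yr.
Box D throughput = its input = 628.20 kg P/yr; τ = 93660 / 628.20 = 149.1 yr.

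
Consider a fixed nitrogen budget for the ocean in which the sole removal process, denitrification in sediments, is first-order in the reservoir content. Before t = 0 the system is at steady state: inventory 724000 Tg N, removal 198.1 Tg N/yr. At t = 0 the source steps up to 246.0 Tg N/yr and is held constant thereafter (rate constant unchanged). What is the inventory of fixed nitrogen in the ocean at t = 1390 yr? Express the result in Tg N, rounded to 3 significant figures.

The sink rate constant is k = F₀/M₀ = 198.1/724000 = 0.0002736 yr⁻¹.
Solving dM/dt = F₁ − kM with M(0) = M₀ gives M(t) = F₁/k + (M₀ − F₁/k)·e^(−kt).
F₁/k = 246.0/0.0002736 = 899060 Tg N; kt = 0.0002736 × 1390 = 0.3803, e^(−kt) = 0.6836.
M(1390) = 899060 + (724000 − 899060) × 0.6836 = 899060 − 119700 = 779380 Tg N.

779000 Tg N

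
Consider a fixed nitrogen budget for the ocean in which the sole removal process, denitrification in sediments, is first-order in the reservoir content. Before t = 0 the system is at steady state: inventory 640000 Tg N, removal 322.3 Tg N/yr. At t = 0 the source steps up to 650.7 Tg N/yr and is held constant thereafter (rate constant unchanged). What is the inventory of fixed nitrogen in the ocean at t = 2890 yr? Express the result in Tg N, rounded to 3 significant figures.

The sink rate constant is k = F₀/M₀ = 322.3/640000 = 0.0005036 yr⁻¹.
Solving dM/dt = F₁ − kM with M(0) = M₀ gives M(t) = F₁/k + (M₀ − F₁/k)·e^(−kt).
F₁/k = 650.7/0.0005036 = 1.2921×10^6 Tg N; kt = 0.0005036 × 2890 = 1.455, e^(−kt) = 0.2333.
M(2890) = 1.2921×10^6 + (640000 − 1.2921×10^6) × 0.2333 = 1.2921×10^6 − 152100 = 1.1400×10^6 Tg N.

1.14×10^6 Tg N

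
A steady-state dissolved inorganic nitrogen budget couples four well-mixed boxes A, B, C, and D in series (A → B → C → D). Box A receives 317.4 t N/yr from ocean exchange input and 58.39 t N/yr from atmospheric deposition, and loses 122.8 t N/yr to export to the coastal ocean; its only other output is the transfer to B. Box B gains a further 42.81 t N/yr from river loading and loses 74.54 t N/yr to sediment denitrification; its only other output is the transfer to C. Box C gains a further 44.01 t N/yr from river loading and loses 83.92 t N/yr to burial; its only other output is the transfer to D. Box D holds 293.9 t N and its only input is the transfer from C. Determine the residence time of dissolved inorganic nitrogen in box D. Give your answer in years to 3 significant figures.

Box A: F(A→B) = (317.4 + 58.39) − 122.8 = 252.99 t N/yr.
Box B: F(B→C) = (252.99 + 42.81) − 74.54 = 221.26 t N/yr.
Box C: F(C→D) = (221.26 + 44.01) − 83.92 = 181.35 t N/yr.
Box D throughput = its input = 181.35 t N/yr; τ = 293.9 / 181.35 = 1.621 yr.

1.62 yr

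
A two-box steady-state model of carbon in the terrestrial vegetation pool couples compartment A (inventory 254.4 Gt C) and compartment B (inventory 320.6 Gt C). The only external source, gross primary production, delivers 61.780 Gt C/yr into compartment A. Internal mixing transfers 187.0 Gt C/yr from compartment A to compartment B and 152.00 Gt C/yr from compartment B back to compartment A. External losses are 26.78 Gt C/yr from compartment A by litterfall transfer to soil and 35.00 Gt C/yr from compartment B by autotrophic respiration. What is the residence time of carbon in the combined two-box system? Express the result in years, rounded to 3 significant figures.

9.31 yr

Treat the two boxes together as one reservoir: the mixing fluxes between them are internal recycling, so τ = ΣM / Σ(external losses).
M_total = 254.4 + 320.6 = 575.00 Gt C.
ΣF_external_out = 26.78 + 35.00 = 61.780 Gt C/yr.
τ = M_total / ΣF_ext = 575.00 / 61.780 = 9.307 yr.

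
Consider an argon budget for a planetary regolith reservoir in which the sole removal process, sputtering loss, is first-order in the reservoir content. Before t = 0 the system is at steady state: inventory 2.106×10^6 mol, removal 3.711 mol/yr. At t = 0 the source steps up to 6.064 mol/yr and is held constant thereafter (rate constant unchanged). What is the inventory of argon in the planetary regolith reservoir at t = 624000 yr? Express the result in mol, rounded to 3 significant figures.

3.00×10^6 mol

τ = M₀/F₀ = 2.106×10^6/3.711 = 567500 yr; rate constant k = 1/τ.
New steady state M_∞ = F₁/k = F₁·τ = 6.064 × 567500 = 3.4413×10^6 mol.
M(t) = M_∞ + (M₀ − M_∞)·e^(−t/τ); t/τ = 624000/567500 = 1.100, so e^(−t/τ) = 0.3330.
M(t) = 3.4413×10^6 − 1.335×10^6 × 0.3330 = 2.9966×10^6 mol.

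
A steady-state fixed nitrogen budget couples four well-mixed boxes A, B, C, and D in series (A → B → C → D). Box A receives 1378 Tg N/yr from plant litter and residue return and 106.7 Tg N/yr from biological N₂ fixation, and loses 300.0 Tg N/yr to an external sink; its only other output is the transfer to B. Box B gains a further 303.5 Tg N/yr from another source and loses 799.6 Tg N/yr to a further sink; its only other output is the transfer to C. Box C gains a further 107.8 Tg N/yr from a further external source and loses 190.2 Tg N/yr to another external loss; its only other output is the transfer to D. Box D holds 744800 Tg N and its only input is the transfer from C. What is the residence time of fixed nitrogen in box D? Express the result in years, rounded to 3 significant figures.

Box A: F(A→B) = (1378 + 106.7) − 300.0 = 1184.7 Tg N/yr.
Box B: F(B→C) = (1184.7 + 303.5) − 799.6 = 688.60 Tg N/yr.
Box C: F(C→D) = (688.60 + 107.8) − 190.2 = 606.20 Tg N/yr.
Box D throughput = its input = 606.20 Tg N/yr; τ = 744800 / 606.20 = 1229 yr.

1230 yr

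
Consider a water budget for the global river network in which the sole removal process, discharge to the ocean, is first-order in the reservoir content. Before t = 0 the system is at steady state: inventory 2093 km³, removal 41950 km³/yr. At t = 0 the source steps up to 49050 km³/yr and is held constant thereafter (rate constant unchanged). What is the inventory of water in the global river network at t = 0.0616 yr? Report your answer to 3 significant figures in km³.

The sink rate constant is k = F₀/M₀ = 41950/2093 = 20.04 yr⁻¹.
Solving dM/dt = F₁ − kM with M(0) = M₀ gives M(t) = F₁/k + (M₀ − F₁/k)·e^(−kt).
F₁/k = 49050/20.04 = 2447.2 km³; kt = 20.04 × 0.0616 = 1.235, e^(−kt) = 0.2909.
M(0.0616) = 2447.2 + (2093 − 2447.2) × 0.2909 = 2447.2 − 103.1 = 2344.2 km³.

2340 km³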